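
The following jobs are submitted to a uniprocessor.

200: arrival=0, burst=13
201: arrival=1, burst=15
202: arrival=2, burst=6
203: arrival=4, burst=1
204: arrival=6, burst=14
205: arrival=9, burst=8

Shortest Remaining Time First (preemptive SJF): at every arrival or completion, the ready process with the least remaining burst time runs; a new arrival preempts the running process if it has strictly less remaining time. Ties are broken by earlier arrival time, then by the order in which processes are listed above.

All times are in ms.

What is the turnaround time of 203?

Gantt: | 200 0-2 | 202 2-4 | 203 4-5 | 202 5-9 | 205 9-17 | 200 17-28 | 204 28-42 | 201 42-57 |
Completion: 200=28  201=57  202=9  203=5  204=42  205=17
Turnaround (C−A): 200=28  201=56  202=7  203=1  204=36  205=8
Turnaround(203) = completion − arrival = 5 − 4 = 1

1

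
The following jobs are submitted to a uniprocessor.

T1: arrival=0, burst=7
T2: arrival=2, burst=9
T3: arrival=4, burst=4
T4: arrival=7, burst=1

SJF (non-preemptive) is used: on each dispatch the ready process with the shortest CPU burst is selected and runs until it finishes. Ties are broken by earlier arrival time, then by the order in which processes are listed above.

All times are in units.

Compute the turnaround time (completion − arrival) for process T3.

Schedule: | T1 0-7 | T4 7-8 | T3 8-12 | T2 12-21 |
Completion: T1=7  T2=21  T3=12  T4=8
Turnaround (C−A): T1=7  T2=19  T3=8  T4=1
Turnaround(T3) = completion − arrival = 12 − 4 = 8

8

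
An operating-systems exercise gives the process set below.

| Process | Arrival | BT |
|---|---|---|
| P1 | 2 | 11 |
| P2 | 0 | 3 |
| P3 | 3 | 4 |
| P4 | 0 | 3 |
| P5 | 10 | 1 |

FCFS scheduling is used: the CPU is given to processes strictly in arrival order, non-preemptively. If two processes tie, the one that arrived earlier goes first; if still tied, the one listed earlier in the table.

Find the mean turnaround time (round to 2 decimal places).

10.80

Schedule: | P2 0-3 | P4 3-6 | P1 6-17 | P3 17-21 | P5 21-22 |
Completion: P1=17  P2=3  P3=21  P4=6  P5=22
Turnaround (C−A): P1=15  P2=3  P3=18  P4=6  P5=12
Turnaround times: P1=15, P2=3, P3=18, P4=6, P5=12
Average turnaround = (15+3+18+6+12) / 5 = 54/5 = 10.80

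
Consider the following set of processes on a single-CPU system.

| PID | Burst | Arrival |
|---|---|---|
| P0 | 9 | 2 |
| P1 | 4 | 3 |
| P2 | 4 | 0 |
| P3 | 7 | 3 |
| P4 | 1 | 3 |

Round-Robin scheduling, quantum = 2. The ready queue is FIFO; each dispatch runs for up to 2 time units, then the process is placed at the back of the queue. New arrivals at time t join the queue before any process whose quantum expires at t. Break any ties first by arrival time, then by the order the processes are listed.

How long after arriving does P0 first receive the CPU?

0

Timeline: | P2 0-2 | P0 2-4 | P2 4-6 | P1 6-8 | P3 8-10 | P4 10-11 | P0 11-13 | P1 13-15 | P3 15-17 | P0 17-19 | P3 19-21 | P0 21-23 | P3 23-24 | P0 24-25 |
Completion: P0=25  P1=15  P2=6  P3=24  P4=11
Turnaround (C−A): P0=23  P1=12  P2=6  P3=21  P4=8
Response(P0) = first start − arrival = 2 − 2 = 0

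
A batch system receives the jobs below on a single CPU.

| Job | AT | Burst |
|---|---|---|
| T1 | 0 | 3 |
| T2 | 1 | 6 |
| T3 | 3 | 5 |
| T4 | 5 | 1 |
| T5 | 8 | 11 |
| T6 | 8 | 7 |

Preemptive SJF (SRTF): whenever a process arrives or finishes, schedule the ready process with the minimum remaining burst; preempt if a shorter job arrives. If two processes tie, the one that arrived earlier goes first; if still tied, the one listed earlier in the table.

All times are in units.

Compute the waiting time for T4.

0

Timeline: | T1 0-3 | T3 3-5 | T4 5-6 | T3 6-9 | T2 9-15 | T6 15-22 | T5 22-33 |
Completion: T1=3  T2=15  T3=9  T4=6  T5=33  T6=22
Turnaround (C−A): T1=3  T2=14  T3=6  T4=1  T5=25  T6=14
Waiting(T4) = turnaround − burst = 1 − 1 = 0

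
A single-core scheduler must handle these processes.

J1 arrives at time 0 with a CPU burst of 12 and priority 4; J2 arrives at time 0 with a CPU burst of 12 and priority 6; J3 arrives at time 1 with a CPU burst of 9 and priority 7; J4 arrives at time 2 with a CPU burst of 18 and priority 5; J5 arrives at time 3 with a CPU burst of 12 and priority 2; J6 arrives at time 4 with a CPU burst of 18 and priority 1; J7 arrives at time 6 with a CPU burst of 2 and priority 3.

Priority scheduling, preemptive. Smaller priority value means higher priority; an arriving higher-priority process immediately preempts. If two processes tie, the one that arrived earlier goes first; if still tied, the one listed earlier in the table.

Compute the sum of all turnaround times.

Timeline: | J1 0-3 | J5 3-4 | J6 4-22 | J5 22-33 | J7 33-35 | J1 35-44 | J4 44-62 | J2 62-74 | J3 74-83 |
Completion: J1=44  J2=74  J3=83  J4=62  J5=33  J6=22  J7=35
Turnaround (C−A): J1=44  J2=74  J3=82  J4=60  J5=30  J6=18  J7=29
Turnaround = completion − arrival: J1=44, J2=74, J3=82, J4=60, J5=30, J6=18, J7=29
Total turnaround = 44 + 74 + 82 + 60 + 30 + 18 + 29 = 337

337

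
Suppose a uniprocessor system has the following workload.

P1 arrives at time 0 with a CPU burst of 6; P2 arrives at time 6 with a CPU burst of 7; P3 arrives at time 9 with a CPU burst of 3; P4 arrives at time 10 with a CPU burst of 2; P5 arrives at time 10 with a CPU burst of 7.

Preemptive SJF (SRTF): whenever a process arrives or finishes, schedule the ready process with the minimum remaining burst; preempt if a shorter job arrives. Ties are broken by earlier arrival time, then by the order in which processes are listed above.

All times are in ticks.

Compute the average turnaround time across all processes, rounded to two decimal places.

8.00

Gantt: | P1 0-6 | P2 6-9 | P3 9-12 | P4 12-14 | P2 14-18 | P5 18-25 |
Completion: P1=6  P2=18  P3=12  P4=14  P5=25
Turnaround (C−A): P1=6  P2=12  P3=3  P4=4  P5=15
Turnaround times: P1=6, P2=12, P3=3, P4=4, P5=15
Average turnaround = (6+12+3+4+15) / 5 = 40/5 = 8.00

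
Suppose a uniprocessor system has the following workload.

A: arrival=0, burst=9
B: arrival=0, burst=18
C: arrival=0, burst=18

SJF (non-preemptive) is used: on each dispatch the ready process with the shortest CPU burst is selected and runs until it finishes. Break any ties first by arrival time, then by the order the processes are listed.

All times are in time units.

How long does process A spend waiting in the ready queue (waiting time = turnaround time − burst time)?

Schedule: | A 0-9 | B 9-27 | C 27-45 |
Completion: A=9  B=27  C=45
Waiting(A) = turnaround − burst = 9 − 9 = 0

0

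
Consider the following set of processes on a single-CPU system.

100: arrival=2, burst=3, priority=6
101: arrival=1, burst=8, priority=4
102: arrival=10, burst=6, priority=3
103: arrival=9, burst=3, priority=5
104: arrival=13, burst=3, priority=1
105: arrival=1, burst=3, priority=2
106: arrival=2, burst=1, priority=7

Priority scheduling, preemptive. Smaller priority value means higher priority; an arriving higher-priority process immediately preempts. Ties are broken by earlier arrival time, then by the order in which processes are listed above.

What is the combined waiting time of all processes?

74

Gantt: | idle 0-1 | 105 1-4 | 101 4-10 | 102 10-13 | 104 13-16 | 102 16-19 | 101 19-21 | 103 21-24 | 100 24-27 | 106 27-28 |
Completion: 100=27  101=21  102=19  103=24  104=16  105=4  106=28
Turnaround (C−A): 100=25  101=20  102=9  103=15  104=3  105=3  106=26
Waiting = turnaround − burst: 100=22, 101=12, 102=3, 103=12, 104=0, 105=0, 106=25
Total waiting = 22 + 12 + 3 + 12 + 0 + 0 + 25 = 74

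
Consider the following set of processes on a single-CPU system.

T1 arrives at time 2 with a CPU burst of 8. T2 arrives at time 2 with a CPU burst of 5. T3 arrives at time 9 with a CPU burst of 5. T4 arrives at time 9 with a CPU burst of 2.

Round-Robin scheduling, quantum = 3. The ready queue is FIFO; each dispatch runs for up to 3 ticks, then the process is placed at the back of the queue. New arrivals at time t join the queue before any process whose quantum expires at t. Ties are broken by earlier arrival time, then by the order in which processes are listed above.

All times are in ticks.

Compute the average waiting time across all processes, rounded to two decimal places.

7.75

Timeline: | idle 0-2 | T1 2-5 | T2 5-8 | T1 8-11 | T2 11-13 | T3 13-16 | T4 16-18 | T1 18-20 | T3 20-22 |
Completion: T1=20  T2=13  T3=22  T4=18
Turnaround (C−A): T1=18  T2=11  T3=13  T4=9
Waiting times: T1=10, T2=6, T3=8, T4=7
Average waiting = (10+6+8+7) / 4 = 31/4 = 7.75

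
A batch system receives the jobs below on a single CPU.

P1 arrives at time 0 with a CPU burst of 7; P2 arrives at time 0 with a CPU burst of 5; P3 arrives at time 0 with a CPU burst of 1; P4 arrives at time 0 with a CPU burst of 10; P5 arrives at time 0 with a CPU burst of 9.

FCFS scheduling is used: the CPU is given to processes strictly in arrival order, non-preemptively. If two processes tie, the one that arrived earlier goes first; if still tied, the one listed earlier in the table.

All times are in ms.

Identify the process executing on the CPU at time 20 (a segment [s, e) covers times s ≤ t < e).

Timeline: | P1 0-7 | P2 7-12 | P3 12-13 | P4 13-23 | P5 23-32 |
Completion: P1=7  P2=12  P3=13  P4=23  P5=32

P4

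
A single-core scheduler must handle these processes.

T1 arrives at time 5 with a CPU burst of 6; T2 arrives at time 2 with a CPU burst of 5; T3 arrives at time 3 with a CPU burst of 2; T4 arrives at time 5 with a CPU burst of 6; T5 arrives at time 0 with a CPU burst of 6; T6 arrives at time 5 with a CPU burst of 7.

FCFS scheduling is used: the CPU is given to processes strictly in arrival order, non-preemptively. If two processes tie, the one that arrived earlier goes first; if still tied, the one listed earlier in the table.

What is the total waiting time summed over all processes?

54

Schedule: | T5 0-6 | T2 6-11 | T3 11-13 | T1 13-19 | T4 19-25 | T6 25-32 |
Completion: T1=19  T2=11  T3=13  T4=25  T5=6  T6=32
Turnaround (C−A): T1=14  T2=9  T3=10  T4=20  T5=6  T6=27
Waiting = turnaround − burst: T1=8, T2=4, T3=8, T4=14, T5=0, T6=20
Total waiting = 8 + 4 + 8 + 14 + 0 + 20 = 54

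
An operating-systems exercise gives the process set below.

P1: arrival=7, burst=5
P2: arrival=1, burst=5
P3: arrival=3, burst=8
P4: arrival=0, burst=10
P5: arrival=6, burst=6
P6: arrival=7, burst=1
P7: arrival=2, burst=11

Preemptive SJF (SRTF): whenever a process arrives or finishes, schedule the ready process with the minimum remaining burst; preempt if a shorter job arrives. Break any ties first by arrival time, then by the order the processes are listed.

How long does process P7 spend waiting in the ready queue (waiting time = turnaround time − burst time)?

33

Schedule: | P4 0-1 | P2 1-6 | P5 6-7 | P6 7-8 | P5 8-13 | P1 13-18 | P3 18-26 | P4 26-35 | P7 35-46 |
Completion: P1=18  P2=6  P3=26  P4=35  P5=13  P6=8  P7=46
Turnaround (C−A): P1=11  P2=5  P3=23  P4=35  P5=7  P6=1  P7=44
Waiting(P7) = turnaround − burst = 44 − 11 = 33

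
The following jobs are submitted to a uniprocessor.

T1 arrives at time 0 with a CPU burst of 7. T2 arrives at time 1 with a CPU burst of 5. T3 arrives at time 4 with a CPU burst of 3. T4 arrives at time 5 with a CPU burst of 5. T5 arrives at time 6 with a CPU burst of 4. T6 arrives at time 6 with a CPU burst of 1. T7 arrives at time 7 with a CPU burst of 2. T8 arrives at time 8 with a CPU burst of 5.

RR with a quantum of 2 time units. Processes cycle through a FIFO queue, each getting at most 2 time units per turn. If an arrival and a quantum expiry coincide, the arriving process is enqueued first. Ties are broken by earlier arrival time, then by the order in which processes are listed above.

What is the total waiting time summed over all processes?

128

Timeline: | T1 0-2 | T2 2-4 | T1 4-6 | T3 6-8 | T2 8-10 | T4 10-12 | T5 12-14 | T6 14-15 | T1 15-17 | T7 17-19 | T8 19-21 | T3 21-22 | T2 22-23 | T4 23-25 | T5 25-27 | T1 27-28 | T8 28-30 | T4 30-31 | T8 31-32 |
Completion: T1=28  T2=23  T3=22  T4=31  T5=27  T6=15  T7=19  T8=32
Turnaround (C−A): T1=28  T2=22  T3=18  T4=26  T5=21  T6=9  T7=12  T8=24
Waiting = turnaround − burst: T1=21, T2=17, T3=15, T4=21, T5=17, T6=8, T7=10, T8=19
Total waiting = 21 + 17 + 15 + 21 + 17 + 8 + 10 + 19 = 128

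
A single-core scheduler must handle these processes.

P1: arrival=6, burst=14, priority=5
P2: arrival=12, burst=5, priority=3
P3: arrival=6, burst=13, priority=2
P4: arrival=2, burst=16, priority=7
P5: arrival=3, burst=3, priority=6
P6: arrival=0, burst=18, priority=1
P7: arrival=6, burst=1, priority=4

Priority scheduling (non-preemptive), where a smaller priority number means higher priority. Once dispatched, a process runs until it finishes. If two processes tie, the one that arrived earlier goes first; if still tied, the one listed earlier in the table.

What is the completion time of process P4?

70

Schedule: | P6 0-18 | P3 18-31 | P2 31-36 | P7 36-37 | P1 37-51 | P5 51-54 | P4 54-70 |
Completion: P1=51  P2=36  P3=31  P4=70  P5=54  P6=18  P7=37
Turnaround (C−A): P1=45  P2=24  P3=25  P4=68  P5=51  P6=18  P7=31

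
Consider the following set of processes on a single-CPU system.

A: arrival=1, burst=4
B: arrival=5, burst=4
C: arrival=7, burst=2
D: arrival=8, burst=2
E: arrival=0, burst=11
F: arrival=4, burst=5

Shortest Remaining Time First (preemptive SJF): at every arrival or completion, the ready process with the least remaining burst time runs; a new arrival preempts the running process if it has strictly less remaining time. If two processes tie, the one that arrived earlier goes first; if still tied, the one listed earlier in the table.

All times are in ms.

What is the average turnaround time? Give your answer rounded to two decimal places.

Timeline: | E 0-1 | A 1-5 | B 5-9 | C 9-11 | D 11-13 | F 13-18 | E 18-28 |
Completion: A=5  B=9  C=11  D=13  E=28  F=18
Turnaround (C−A): A=4  B=4  C=4  D=5  E=28  F=14
Turnaround times: A=4, B=4, C=4, D=5, E=28, F=14
Average turnaround = (4+4+4+5+28+14) / 6 = 59/6 = 9.83

9.83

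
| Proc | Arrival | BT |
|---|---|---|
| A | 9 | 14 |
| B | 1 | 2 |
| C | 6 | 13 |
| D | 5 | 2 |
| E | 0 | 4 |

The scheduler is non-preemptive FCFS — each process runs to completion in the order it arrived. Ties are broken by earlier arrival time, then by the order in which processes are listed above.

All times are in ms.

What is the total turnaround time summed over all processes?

53

Gantt: | E 0-4 | B 4-6 | D 6-8 | C 8-21 | A 21-35 |
Completion: A=35  B=6  C=21  D=8  E=4
Turnaround (C−A): A=26  B=5  C=15  D=3  E=4
Turnaround = completion − arrival: A=26, B=5, C=15, D=3, E=4
Total turnaround = 26 + 5 + 15 + 3 + 4 = 53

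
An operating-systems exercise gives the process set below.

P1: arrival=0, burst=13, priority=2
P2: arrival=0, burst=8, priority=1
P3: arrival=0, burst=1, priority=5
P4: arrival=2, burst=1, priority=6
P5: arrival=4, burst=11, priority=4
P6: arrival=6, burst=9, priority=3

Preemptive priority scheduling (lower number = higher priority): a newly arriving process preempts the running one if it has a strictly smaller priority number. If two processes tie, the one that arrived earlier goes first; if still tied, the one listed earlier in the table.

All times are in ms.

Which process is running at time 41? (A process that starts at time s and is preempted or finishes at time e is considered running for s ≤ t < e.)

P3

Gantt: | P2 0-8 | P1 8-21 | P6 21-30 | P5 30-41 | P3 41-42 | P4 42-43 |
Completion: P1=21  P2=8  P3=42  P4=43  P5=41  P6=30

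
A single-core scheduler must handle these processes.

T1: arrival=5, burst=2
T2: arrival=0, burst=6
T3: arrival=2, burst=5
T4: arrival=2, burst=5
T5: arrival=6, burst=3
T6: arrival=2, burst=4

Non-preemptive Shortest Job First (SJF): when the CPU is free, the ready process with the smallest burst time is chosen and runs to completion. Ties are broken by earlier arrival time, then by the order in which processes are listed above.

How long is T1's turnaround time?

3

Schedule: | T2 0-6 | T1 6-8 | T5 8-11 | T6 11-15 | T3 15-20 | T4 20-25 |
Completion: T1=8  T2=6  T3=20  T4=25  T5=11  T6=15
Turnaround (C−A): T1=3  T2=6  T3=18  T4=23  T5=5  T6=13
Turnaround(T1) = completion − arrival = 8 − 5 = 3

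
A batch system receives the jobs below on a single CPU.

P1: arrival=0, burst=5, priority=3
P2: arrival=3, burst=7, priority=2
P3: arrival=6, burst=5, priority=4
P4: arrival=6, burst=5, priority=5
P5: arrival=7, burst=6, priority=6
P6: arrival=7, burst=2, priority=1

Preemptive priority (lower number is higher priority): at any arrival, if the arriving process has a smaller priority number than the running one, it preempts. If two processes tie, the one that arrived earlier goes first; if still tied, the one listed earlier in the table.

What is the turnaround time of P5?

23

Schedule: | P1 0-3 | P2 3-7 | P6 7-9 | P2 9-12 | P1 12-14 | P3 14-19 | P4 19-24 | P5 24-30 |
Completion: P1=14  P2=12  P3=19  P4=24  P5=30  P6=9
Turnaround(P5) = completion − arrival = 30 − 7 = 23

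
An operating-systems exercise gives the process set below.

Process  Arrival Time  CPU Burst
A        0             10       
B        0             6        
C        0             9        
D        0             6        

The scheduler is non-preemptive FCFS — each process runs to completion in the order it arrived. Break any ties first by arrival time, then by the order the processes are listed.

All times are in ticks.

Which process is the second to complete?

Timeline: | A 0-10 | B 10-16 | C 16-25 | D 25-31 |
Completion: A=10  B=16  C=25  D=31
Turnaround (C−A): A=10  B=16  C=25  D=31
Finish order: A → B → C → D

B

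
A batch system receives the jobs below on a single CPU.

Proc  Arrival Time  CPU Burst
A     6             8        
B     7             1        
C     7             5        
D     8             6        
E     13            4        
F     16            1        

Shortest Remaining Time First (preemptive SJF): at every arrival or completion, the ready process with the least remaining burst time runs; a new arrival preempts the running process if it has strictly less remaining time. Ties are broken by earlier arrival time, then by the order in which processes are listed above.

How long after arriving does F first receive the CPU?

Timeline: | idle 0-6 | A 6-7 | B 7-8 | C 8-13 | E 13-17 | F 17-18 | D 18-24 | A 24-31 |
Completion: A=31  B=8  C=13  D=24  E=17  F=18
Response(F) = first start − arrival = 17 − 16 = 1

1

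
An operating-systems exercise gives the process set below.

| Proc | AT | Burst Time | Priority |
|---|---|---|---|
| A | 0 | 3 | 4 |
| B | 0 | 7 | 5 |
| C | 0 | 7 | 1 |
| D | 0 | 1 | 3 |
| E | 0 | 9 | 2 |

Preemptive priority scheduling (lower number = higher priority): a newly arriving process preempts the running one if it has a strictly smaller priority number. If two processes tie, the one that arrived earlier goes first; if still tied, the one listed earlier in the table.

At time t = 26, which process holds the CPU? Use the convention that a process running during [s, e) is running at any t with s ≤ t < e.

Gantt: | C 0-7 | E 7-16 | D 16-17 | A 17-20 | B 20-27 |
Completion: A=20  B=27  C=7  D=17  E=16
Turnaround (C−A): A=20  B=27  C=7  D=17  E=16

B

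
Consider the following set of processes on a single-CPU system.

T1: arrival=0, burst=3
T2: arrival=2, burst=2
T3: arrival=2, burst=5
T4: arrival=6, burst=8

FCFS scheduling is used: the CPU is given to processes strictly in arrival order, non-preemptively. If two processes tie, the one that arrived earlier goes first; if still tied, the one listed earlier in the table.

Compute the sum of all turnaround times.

Timeline: | T1 0-3 | T2 3-5 | T3 5-10 | T4 10-18 |
Completion: T1=3  T2=5  T3=10  T4=18
Turnaround = completion − arrival: T1=3, T2=3, T3=8, T4=12
Total turnaround = 3 + 3 + 8 + 12 = 26

26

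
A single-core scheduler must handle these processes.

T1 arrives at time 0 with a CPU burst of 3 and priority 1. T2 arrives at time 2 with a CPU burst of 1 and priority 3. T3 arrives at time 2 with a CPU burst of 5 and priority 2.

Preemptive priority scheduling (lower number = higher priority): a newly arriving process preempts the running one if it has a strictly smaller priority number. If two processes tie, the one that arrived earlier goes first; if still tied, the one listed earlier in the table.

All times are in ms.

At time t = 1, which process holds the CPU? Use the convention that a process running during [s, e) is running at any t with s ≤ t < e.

T1

Gantt: | T1 0-3 | T3 3-8 | T2 8-9 |
Completion: T1=3  T2=9  T3=8
Turnaround (C−A): T1=3  T2=7  T3=6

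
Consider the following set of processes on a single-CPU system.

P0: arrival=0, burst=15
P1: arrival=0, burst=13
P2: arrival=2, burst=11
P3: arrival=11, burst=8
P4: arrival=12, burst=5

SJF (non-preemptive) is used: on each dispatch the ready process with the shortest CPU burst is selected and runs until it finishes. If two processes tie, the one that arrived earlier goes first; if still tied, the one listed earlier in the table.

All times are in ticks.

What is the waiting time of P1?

Timeline: | P1 0-13 | P4 13-18 | P3 18-26 | P2 26-37 | P0 37-52 |
Completion: P0=52  P1=13  P2=37  P3=26  P4=18
Waiting(P1) = turnaround − burst = 13 − 13 = 0

0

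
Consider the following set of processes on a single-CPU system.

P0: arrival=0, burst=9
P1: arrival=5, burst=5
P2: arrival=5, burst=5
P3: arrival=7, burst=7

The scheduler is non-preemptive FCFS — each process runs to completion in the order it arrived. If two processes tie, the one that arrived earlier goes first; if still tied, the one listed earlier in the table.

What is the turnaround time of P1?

9

Schedule: | P0 0-9 | P1 9-14 | P2 14-19 | P3 19-26 |
Completion: P0=9  P1=14  P2=19  P3=26
Turnaround (C−A): P0=9  P1=9  P2=14  P3=19
Turnaround(P1) = completion − arrival = 14 − 5 = 9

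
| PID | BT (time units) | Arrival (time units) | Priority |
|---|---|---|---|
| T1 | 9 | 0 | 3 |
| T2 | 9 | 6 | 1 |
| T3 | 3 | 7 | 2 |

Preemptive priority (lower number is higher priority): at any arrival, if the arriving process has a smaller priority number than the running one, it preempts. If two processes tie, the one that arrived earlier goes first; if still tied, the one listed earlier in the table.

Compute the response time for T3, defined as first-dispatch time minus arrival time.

8

Gantt: | T1 0-6 | T2 6-15 | T3 15-18 | T1 18-21 |
Completion: T1=21  T2=15  T3=18
Turnaround (C−A): T1=21  T2=9  T3=11
Response(T3) = first start − arrival = 15 − 7 = 8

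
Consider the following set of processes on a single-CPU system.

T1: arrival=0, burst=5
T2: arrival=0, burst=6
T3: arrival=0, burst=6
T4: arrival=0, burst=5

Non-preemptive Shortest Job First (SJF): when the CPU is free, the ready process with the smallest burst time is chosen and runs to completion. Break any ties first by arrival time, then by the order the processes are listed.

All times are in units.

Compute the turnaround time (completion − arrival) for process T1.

5

Schedule: | T1 0-5 | T4 5-10 | T2 10-16 | T3 16-22 |
Completion: T1=5  T2=16  T3=22  T4=10
Turnaround (C−A): T1=5  T2=16  T3=22  T4=10
Turnaround(T1) = completion − arrival = 5 − 0 = 5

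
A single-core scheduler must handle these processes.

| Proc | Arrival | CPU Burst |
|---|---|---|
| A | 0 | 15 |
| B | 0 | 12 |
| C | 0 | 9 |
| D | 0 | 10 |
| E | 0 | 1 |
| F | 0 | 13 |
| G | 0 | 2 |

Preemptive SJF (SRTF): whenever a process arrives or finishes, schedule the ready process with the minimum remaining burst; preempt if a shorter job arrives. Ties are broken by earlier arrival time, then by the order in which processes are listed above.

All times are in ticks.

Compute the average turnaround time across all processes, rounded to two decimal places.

25.86

Timeline: | E 0-1 | G 1-3 | C 3-12 | D 12-22 | B 22-34 | F 34-47 | A 47-62 |
Completion: A=62  B=34  C=12  D=22  E=1  F=47  G=3
Turnaround times: A=62, B=34, C=12, D=22, E=1, F=47, G=3
Average turnaround = (62+34+12+22+1+47+3) / 7 = 181/7 = 25.86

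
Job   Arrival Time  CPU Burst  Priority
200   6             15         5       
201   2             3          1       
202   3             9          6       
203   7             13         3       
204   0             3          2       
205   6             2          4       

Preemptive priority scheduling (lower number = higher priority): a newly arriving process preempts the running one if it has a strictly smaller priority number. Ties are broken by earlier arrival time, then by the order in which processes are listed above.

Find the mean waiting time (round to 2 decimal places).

Timeline: | 204 0-2 | 201 2-5 | 204 5-6 | 205 6-7 | 203 7-20 | 205 20-21 | 200 21-36 | 202 36-45 |
Completion: 200=36  201=5  202=45  203=20  204=6  205=21
Waiting times: 200=15, 201=0, 202=33, 203=0, 204=3, 205=13
Average waiting = (15+0+33+0+3+13) / 6 = 64/6 = 10.67

10.67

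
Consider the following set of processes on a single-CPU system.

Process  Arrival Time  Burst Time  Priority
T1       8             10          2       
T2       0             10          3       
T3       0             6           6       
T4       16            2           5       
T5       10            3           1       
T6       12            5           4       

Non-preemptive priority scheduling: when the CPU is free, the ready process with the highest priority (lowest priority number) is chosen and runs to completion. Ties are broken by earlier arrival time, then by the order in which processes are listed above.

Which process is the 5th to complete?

Schedule: | T2 0-10 | T5 10-13 | T1 13-23 | T6 23-28 | T4 28-30 | T3 30-36 |
Completion: T1=23  T2=10  T3=36  T4=30  T5=13  T6=28
Turnaround (C−A): T1=15  T2=10  T3=36  T4=14  T5=3  T6=16
Finish order: T2 → T5 → T1 → T6 → T4 → T3

T4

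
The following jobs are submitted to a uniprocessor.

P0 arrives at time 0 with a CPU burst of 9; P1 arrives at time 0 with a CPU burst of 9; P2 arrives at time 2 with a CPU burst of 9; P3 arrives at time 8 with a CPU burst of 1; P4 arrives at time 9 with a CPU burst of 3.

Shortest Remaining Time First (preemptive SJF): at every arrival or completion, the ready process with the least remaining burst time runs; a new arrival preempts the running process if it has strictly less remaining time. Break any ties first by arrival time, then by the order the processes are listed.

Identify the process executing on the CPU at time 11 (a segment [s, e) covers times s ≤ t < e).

Gantt: | P0 0-9 | P3 9-10 | P4 10-13 | P1 13-22 | P2 22-31 |
Completion: P0=9  P1=22  P2=31  P3=10  P4=13

P4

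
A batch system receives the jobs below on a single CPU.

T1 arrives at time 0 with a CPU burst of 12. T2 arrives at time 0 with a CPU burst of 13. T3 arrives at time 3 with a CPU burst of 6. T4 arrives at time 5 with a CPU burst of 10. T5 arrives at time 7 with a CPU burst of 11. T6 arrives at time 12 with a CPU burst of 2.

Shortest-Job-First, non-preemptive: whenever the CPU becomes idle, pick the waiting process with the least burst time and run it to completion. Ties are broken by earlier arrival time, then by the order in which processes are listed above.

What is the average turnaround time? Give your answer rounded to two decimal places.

24.00

Timeline: | T1 0-12 | T6 12-14 | T3 14-20 | T4 20-30 | T5 30-41 | T2 41-54 |
Completion: T1=12  T2=54  T3=20  T4=30  T5=41  T6=14
Turnaround (C−A): T1=12  T2=54  T3=17  T4=25  T5=34  T6=2
Turnaround times: T1=12, T2=54, T3=17, T4=25, T5=34, T6=2
Average turnaround = (12+54+17+25+34+2) / 6 = 144/6 = 24.00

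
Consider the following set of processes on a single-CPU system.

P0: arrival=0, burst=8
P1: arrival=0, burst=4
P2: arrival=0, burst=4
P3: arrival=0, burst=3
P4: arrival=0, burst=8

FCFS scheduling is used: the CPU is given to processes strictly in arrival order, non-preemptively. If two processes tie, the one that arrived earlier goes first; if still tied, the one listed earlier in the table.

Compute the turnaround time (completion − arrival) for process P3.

Schedule: | P0 0-8 | P1 8-12 | P2 12-16 | P3 16-19 | P4 19-27 |
Completion: P0=8  P1=12  P2=16  P3=19  P4=27
Turnaround(P3) = completion − arrival = 19 − 0 = 19

19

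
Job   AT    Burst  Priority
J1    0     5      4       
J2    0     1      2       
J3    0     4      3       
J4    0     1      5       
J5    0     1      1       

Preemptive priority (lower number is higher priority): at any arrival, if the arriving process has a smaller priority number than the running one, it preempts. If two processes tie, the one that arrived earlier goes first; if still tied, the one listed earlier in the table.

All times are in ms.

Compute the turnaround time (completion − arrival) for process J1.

11

Schedule: | J5 0-1 | J2 1-2 | J3 2-6 | J1 6-11 | J4 11-12 |
Completion: J1=11  J2=2  J3=6  J4=12  J5=1
Turnaround (C−A): J1=11  J2=2  J3=6  J4=12  J5=1
Turnaround(J1) = completion − arrival = 11 − 0 = 11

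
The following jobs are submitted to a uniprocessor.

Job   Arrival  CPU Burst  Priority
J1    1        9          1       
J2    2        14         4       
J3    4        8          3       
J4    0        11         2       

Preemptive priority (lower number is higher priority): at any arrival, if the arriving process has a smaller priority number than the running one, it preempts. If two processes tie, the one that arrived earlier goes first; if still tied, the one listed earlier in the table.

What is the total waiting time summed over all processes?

Timeline: | J4 0-1 | J1 1-10 | J4 10-20 | J3 20-28 | J2 28-42 |
Completion: J1=10  J2=42  J3=28  J4=20
Turnaround (C−A): J1=9  J2=40  J3=24  J4=20
Waiting = turnaround − burst: J1=0, J2=26, J3=16, J4=9
Total waiting = 0 + 26 + 16 + 9 = 51

51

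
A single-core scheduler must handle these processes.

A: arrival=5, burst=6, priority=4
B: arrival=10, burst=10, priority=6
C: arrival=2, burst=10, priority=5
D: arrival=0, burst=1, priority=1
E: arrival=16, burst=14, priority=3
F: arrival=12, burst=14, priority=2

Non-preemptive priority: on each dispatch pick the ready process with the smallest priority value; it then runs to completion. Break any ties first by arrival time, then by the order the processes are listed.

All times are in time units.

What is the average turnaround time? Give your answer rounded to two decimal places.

Gantt: | D 0-1 | idle 1-2 | C 2-12 | F 12-26 | E 26-40 | A 40-46 | B 46-56 |
Completion: A=46  B=56  C=12  D=1  E=40  F=26
Turnaround (C−A): A=41  B=46  C=10  D=1  E=24  F=14
Turnaround times: A=41, B=46, C=10, D=1, E=24, F=14
Average turnaround = (41+46+10+1+24+14) / 6 = 136/6 = 22.67

22.67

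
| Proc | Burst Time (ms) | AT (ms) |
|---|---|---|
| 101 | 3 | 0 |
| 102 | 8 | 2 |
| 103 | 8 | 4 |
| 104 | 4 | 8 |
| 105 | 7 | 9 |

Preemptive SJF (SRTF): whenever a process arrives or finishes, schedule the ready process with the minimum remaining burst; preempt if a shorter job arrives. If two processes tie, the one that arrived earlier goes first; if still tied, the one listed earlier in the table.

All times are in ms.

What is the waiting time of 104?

3

Gantt: | 101 0-3 | 102 3-11 | 104 11-15 | 105 15-22 | 103 22-30 |
Completion: 101=3  102=11  103=30  104=15  105=22
Turnaround (C−A): 101=3  102=9  103=26  104=7  105=13
Waiting(104) = turnaround − burst = 7 − 4 = 3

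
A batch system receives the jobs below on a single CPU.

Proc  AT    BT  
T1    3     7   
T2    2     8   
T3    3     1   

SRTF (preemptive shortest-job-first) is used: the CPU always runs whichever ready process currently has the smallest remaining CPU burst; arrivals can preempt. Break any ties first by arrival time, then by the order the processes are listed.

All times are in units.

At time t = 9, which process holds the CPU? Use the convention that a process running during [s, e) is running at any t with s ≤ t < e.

Timeline: | idle 0-2 | T2 2-3 | T3 3-4 | T2 4-11 | T1 11-18 |
Completion: T1=18  T2=11  T3=4

T2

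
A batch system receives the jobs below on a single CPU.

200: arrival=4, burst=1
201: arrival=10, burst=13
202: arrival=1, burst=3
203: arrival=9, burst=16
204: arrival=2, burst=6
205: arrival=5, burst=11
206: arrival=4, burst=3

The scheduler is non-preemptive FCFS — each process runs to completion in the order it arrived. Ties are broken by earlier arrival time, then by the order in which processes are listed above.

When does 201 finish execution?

Schedule: | idle 0-1 | 202 1-4 | 204 4-10 | 200 10-11 | 206 11-14 | 205 14-25 | 203 25-41 | 201 41-54 |
Completion: 200=11  201=54  202=4  203=41  204=10  205=25  206=14

54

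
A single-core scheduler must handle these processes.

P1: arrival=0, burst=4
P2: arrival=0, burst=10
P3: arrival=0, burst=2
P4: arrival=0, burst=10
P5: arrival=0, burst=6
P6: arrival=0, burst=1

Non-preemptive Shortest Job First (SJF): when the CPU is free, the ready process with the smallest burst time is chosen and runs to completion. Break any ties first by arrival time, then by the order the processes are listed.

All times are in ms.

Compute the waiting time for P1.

Timeline: | P6 0-1 | P3 1-3 | P1 3-7 | P5 7-13 | P2 13-23 | P4 23-33 |
Completion: P1=7  P2=23  P3=3  P4=33  P5=13  P6=1
Turnaround (C−A): P1=7  P2=23  P3=3  P4=33  P5=13  P6=1
Waiting(P1) = turnaround − burst = 7 − 4 = 3

3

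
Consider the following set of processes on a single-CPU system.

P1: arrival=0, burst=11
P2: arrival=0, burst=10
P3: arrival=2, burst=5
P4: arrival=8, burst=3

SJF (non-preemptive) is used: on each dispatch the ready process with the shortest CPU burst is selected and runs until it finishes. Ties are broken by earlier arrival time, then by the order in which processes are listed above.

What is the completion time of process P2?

10

Gantt: | P2 0-10 | P4 10-13 | P3 13-18 | P1 18-29 |
Completion: P1=29  P2=10  P3=18  P4=13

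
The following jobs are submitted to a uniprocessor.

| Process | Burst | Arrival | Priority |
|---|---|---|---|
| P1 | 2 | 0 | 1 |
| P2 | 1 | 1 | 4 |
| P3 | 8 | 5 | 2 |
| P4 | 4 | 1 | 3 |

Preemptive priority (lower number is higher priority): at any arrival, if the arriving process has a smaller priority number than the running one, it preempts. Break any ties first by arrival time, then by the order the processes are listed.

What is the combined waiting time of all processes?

Schedule: | P1 0-2 | P4 2-5 | P3 5-13 | P4 13-14 | P2 14-15 |
Completion: P1=2  P2=15  P3=13  P4=14
Waiting = turnaround − burst: P1=0, P2=13, P3=0, P4=9
Total waiting = 0 + 13 + 0 + 9 = 22

22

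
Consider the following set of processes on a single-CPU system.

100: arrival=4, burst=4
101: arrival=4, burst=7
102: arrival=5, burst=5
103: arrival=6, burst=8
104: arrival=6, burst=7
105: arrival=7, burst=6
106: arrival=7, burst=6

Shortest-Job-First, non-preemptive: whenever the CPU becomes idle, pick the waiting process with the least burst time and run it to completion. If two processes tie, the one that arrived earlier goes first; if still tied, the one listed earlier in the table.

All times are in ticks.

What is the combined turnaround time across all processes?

Gantt: | idle 0-4 | 100 4-8 | 102 8-13 | 105 13-19 | 106 19-25 | 101 25-32 | 104 32-39 | 103 39-47 |
Completion: 100=8  101=32  102=13  103=47  104=39  105=19  106=25
Turnaround (C−A): 100=4  101=28  102=8  103=41  104=33  105=12  106=18
Turnaround = completion − arrival: 100=4, 101=28, 102=8, 103=41, 104=33, 105=12, 106=18
Total turnaround = 4 + 28 + 8 + 41 + 33 + 12 + 18 = 144

144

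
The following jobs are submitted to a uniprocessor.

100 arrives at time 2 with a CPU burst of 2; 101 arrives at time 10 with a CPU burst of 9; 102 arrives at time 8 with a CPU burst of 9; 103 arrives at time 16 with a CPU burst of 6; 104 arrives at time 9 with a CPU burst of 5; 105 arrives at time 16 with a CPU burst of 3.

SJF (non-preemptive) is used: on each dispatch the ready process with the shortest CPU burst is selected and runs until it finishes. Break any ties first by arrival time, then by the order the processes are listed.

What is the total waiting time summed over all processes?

42

Timeline: | idle 0-2 | 100 2-4 | idle 4-8 | 102 8-17 | 105 17-20 | 104 20-25 | 103 25-31 | 101 31-40 |
Completion: 100=4  101=40  102=17  103=31  104=25  105=20
Waiting = turnaround − burst: 100=0, 101=21, 102=0, 103=9, 104=11, 105=1
Total waiting = 0 + 21 + 0 + 9 + 11 + 1 = 42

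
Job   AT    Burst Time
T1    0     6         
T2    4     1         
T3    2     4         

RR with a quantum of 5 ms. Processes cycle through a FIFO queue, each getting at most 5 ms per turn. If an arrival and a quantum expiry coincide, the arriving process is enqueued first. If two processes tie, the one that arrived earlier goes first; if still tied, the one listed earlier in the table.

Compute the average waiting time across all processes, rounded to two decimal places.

Schedule: | T1 0-5 | T3 5-9 | T2 9-10 | T1 10-11 |
Completion: T1=11  T2=10  T3=9
Turnaround (C−A): T1=11  T2=6  T3=7
Waiting times: T1=5, T2=5, T3=3
Average waiting = (5+5+3) / 3 = 13/3 = 4.33

4.33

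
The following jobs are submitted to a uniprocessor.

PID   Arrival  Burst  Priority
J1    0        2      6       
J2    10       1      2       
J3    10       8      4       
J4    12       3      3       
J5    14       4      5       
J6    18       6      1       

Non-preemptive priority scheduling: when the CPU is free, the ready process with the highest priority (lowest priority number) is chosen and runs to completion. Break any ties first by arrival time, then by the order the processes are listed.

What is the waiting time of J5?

14

Schedule: | J1 0-2 | idle 2-10 | J2 10-11 | J3 11-19 | J6 19-25 | J4 25-28 | J5 28-32 |
Completion: J1=2  J2=11  J3=19  J4=28  J5=32  J6=25
Turnaround (C−A): J1=2  J2=1  J3=9  J4=16  J5=18  J6=7
Waiting(J5) = turnaround − burst = 18 − 4 = 14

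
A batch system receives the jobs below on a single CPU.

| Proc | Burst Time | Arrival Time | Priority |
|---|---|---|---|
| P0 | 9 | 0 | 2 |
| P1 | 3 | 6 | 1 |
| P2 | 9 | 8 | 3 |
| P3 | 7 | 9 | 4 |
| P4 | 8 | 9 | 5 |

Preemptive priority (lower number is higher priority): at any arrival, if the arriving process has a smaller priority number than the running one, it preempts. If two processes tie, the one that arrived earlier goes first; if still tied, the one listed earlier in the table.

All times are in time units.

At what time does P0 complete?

Schedule: | P0 0-6 | P1 6-9 | P0 9-12 | P2 12-21 | P3 21-28 | P4 28-36 |
Completion: P0=12  P1=9  P2=21  P3=28  P4=36

12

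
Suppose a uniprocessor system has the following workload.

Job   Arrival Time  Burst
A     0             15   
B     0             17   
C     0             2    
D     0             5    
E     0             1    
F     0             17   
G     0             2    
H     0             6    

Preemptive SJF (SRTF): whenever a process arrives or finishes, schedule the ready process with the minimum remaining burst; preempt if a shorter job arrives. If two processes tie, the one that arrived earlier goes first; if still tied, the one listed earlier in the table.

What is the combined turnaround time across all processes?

Schedule: | E 0-1 | C 1-3 | G 3-5 | D 5-10 | H 10-16 | A 16-31 | B 31-48 | F 48-65 |
Completion: A=31  B=48  C=3  D=10  E=1  F=65  G=5  H=16
Turnaround = completion − arrival: A=31, B=48, C=3, D=10, E=1, F=65, G=5, H=16
Total turnaround = 31 + 48 + 3 + 10 + 1 + 65 + 5 + 16 = 179

179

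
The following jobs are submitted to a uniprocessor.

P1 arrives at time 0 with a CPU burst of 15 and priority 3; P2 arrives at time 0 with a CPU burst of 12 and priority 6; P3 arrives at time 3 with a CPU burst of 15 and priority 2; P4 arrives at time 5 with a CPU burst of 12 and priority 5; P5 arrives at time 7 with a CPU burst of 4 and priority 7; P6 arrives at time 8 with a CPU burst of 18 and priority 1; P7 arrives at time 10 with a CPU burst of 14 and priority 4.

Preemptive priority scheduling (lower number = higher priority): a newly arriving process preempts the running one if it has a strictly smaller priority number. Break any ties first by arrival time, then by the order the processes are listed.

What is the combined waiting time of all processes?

299

Schedule: | P1 0-3 | P3 3-8 | P6 8-26 | P3 26-36 | P1 36-48 | P7 48-62 | P4 62-74 | P2 74-86 | P5 86-90 |
Completion: P1=48  P2=86  P3=36  P4=74  P5=90  P6=26  P7=62
Turnaround (C−A): P1=48  P2=86  P3=33  P4=69  P5=83  P6=18  P7=52
Waiting = turnaround − burst: P1=33, P2=74, P3=18, P4=57, P5=79, P6=0, P7=38
Total waiting = 33 + 74 + 18 + 57 + 79 + 0 + 38 = 299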